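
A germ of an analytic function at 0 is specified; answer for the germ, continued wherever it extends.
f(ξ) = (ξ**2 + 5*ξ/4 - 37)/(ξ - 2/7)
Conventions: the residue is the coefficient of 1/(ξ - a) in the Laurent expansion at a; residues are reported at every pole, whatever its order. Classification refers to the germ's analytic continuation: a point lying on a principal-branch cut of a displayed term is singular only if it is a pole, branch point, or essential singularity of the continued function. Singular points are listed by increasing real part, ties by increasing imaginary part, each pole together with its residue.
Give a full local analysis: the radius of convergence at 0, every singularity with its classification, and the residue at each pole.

Radius of convergence at 0: 2/7.
At 2/7: a pole of order 1; residue -3583/98.

Denominator factor (ξ - 2/7): pole of order 1 at 2/7, modulus 2/7.
The radius of convergence is the smallest modulus among the singular points: 2/7.
At the order-1 pole 2/7 set g(ξ) = (ξ - (2/7))*f(ξ) = ξ**2 + 5*ξ/4 - 37.
Simple pole: residue = g(a) at a = 2/7, which is -3583/98.


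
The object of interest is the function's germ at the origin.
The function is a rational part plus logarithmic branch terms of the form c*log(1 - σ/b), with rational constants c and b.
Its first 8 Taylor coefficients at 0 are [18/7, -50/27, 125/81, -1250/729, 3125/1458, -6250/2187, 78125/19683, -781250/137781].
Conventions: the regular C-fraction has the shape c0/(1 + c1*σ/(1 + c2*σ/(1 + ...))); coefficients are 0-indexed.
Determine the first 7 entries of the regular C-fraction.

Taylor coefficients (read off): a_0 = 18/7, a_1 = -50/27, a_2 = 125/81, a_3 = -1250/729, a_4 = 3125/1458, a_5 = -6250/2187, a_6 = 78125/19683.
c0 = a_0 = 18/7. Peel one level at a time: if S = 1 + c*σ/S' with S'(0) = 1, then c is the σ-coefficient of S and S' = c*σ/(S - 1).
S_1 = c0/f = 1 + (175/243)*σ + (-9625/118098)*σ^2 + ...; c1 = 175/243.
S_2 = c1*σ/(S_1 - 1) = 1 + (55/486)*σ + (-25/108)*σ^2 + ...; c2 = 55/486.
S_3 = c2*σ/(S_2 - 1) = 1 + (45/22)*σ + (300/121)*σ^2 + ...; c3 = 45/22.
S_4 = c3*σ/(S_3 - 1) = 1 + (-40/33)*σ + (-5/27)*σ^2 + ...; c4 = -40/33.
S_5 = c4*σ/(S_4 - 1) = 1 + (-11/72)*σ + (781/5184)*σ^2 + ...; c5 = -11/72.
S_6 = c5*σ/(S_5 - 1) = 1 + (71/72)*σ + ...; c6 = 71/72.

The regular C-fraction coefficients are [18/7, 175/243, 55/486, 45/22, -40/33, -11/72, 71/72].


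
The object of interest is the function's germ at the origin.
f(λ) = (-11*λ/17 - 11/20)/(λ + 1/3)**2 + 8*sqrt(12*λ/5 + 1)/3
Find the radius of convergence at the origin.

Denominator factor (λ + 1/3)^2: pole of order 2 at -1/3, modulus 1/3.
Branch term (8/3)*sqrt(1 - λ/(-5/12)): its argument vanishes at λ = -5/12, a square-root branch point, modulus 5/12.
The radius of convergence is the smallest modulus among the singular points: 1/3.

The radius of convergence is 1/3.


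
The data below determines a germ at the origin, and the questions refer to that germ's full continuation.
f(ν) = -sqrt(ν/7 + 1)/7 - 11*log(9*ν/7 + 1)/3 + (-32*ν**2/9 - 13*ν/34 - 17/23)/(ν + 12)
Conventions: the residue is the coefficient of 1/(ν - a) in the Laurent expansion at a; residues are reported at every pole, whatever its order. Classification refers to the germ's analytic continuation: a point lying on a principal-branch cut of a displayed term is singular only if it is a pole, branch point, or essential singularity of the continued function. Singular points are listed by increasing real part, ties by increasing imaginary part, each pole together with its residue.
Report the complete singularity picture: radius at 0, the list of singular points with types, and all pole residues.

Radius of convergence at 0: 7/9.
At -12: a pole of order 1; residue -198687/391.
At -7: an algebraic (square-root) branch point.
At -7/9: a logarithmic branch point.

Denominator factor (ν + 12): pole of order 1 at -12, modulus 12.
Branch term (-11/3)*log(1 - ν/(-7/9)): its argument vanishes at ν = -7/9, a logarithmic branch point, modulus 7/9.
Branch term (-1/7)*sqrt(1 - ν/(-7)): its argument vanishes at ν = -7, a square-root branch point, modulus 7.
The radius of convergence is the smallest modulus among the singular points: 7/9.
The branch terms are analytic at -12 and contribute nothing to the residue; only the rational part matters.
At the order-1 pole -12 set g(ν) = (ν - (-12))*(rational part) = -32*ν**2/9 - 13*ν/34 - 17/23.
Simple pole: residue = g(a) at a = -12, which is -198687/391.
List the singular points by increasing real part (a conjugate pair: the negative imaginary part first).


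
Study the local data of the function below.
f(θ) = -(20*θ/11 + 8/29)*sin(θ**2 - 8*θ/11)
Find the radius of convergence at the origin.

The radius of convergence is infinite.

The factor -sin(θ**2 - 8*θ/11) is entire and contributes no finite singular point.
The polynomial part has no poles.
No finite singular points: the Taylor series at 0 converges everywhere.


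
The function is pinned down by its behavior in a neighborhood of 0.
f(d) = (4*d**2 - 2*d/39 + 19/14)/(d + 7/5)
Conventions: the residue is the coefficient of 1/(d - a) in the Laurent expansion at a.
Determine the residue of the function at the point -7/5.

The residue is 126521/13650.

At the order-1 pole -7/5 set g(d) = (d - (-7/5))*f(d) = 4*d**2 - 2*d/39 + 19/14.
Simple pole: residue = g(a) at a = -7/5, which is 126521/13650.


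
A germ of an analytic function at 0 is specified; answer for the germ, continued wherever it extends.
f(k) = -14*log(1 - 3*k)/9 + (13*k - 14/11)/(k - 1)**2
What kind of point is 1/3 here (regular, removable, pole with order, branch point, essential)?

The term (-14/9)*log(1 - k/(1/3)) has argument 1 - 1/3/(1/3) = 0 at 1/3: a logarithmic (infinitely-sheeted) branch point; the remaining terms are analytic or single-valued there.

The point is a logarithmic branch point.


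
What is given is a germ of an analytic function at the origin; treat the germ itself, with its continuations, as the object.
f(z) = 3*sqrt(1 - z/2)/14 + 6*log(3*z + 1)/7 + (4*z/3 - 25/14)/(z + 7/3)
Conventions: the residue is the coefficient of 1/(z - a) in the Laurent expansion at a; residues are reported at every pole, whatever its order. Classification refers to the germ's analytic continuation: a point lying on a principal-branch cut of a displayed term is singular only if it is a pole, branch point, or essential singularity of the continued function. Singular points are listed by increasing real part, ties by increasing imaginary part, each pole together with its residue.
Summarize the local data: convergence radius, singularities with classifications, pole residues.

Radius of convergence at 0: 1/3.
At -7/3: a pole of order 1; residue -617/126.
At -1/3: a logarithmic branch point.
At 2: an algebraic (square-root) branch point.

Denominator factor (z + 7/3): pole of order 1 at -7/3, modulus 7/3.
Branch term (3/14)*sqrt(1 - z/(2)): its argument vanishes at z = 2, a square-root branch point, modulus 2.
Branch term (6/7)*log(1 - z/(-1/3)): its argument vanishes at z = -1/3, a logarithmic branch point, modulus 1/3.
The radius of convergence is the smallest modulus among the singular points: 1/3.
The branch terms are analytic at -7/3 and contribute nothing to the residue; only the rational part matters.
At the order-1 pole -7/3 set g(z) = (z - (-7/3))*(rational part) = 4*z/3 - 25/14.
Simple pole: residue = g(a) at a = -7/3, which is -617/126.
List the singular points by increasing real part (a conjugate pair: the negative imaginary part first).


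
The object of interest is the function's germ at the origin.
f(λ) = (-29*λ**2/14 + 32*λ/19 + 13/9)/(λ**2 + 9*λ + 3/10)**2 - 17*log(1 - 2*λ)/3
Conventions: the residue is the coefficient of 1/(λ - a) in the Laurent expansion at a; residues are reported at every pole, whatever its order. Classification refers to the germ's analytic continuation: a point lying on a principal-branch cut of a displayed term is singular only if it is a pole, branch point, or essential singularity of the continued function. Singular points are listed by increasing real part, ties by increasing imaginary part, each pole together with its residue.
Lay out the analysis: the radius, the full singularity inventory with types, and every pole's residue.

Radius of convergence at 0: 9/2 - (1/10)*sqrt(1995).
At -9/2 - (1/10)*sqrt(1995): a pole of order 2; residue -(161737/381127194)*sqrt(1995).
At -9/2 + (1/10)*sqrt(1995): a pole of order 2; residue (161737/381127194)*sqrt(1995).
At 1/2: a logarithmic branch point.


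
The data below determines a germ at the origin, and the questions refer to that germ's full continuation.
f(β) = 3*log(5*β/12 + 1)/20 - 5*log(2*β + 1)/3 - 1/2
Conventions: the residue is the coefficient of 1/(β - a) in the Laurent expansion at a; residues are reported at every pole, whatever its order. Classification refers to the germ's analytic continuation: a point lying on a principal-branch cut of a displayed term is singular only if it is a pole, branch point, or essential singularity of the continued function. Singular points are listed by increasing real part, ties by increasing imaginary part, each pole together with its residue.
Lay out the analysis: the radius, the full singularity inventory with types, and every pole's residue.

Radius of convergence at 0: 1/2.
At -12/5: a logarithmic branch point.
At -1/2: a logarithmic branch point.

Branch term (3/20)*log(1 - β/(-12/5)): its argument vanishes at β = -12/5, a logarithmic branch point, modulus 12/5.
Branch term (-5/3)*log(1 - β/(-1/2)): its argument vanishes at β = -1/2, a logarithmic branch point, modulus 1/2.
The radius of convergence is the smallest modulus among the singular points: 1/2.
List the singular points by increasing real part (a conjugate pair: the negative imaginary part first).


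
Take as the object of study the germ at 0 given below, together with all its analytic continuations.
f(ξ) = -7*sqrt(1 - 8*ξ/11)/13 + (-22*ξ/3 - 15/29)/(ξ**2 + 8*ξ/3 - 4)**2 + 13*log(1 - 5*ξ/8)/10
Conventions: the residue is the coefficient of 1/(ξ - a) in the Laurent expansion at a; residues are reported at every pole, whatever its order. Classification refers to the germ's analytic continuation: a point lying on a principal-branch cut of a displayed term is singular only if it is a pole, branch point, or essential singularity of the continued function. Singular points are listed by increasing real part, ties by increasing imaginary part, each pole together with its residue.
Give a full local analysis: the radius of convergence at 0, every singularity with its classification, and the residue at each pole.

Radius of convergence at 0: -4/3 + (2/3)*sqrt(13).
At -4/3 - (2/3)*sqrt(13): a pole of order 2; residue (7251/156832)*sqrt(13).
At -4/3 + (2/3)*sqrt(13): a pole of order 2; residue -(7251/156832)*sqrt(13).
At 11/8: an algebraic (square-root) branch point.
At 8/5: a logarithmic branch point.

Denominator factor (ξ**2 + 8*ξ/3 - 4)^2: discriminant 208/9, real irrational roots -4/3 + (2/3)*sqrt(13) and -4/3 - (2/3)*sqrt(13); poles of order 2, moduli -4/3 + (2/3)*sqrt(13) and 4/3 + (2/3)*sqrt(13).
Branch term (-7/13)*sqrt(1 - ξ/(11/8)): its argument vanishes at ξ = 11/8, a square-root branch point, modulus 11/8.
Branch term (13/10)*log(1 - ξ/(8/5)): its argument vanishes at ξ = 8/5, a logarithmic branch point, modulus 8/5.
The radius of convergence is the smallest modulus among the singular points: -4/3 + (2/3)*sqrt(13).
The branch terms are analytic at -4/3 - (2/3)*sqrt(13) and contribute nothing to the residue; only the rational part matters.
The factor ξ**2 + 8*ξ/3 - 4 splits as (ξ - a)(ξ - a') with a = -4/3 - (2/3)*sqrt(13), a' = -4/3 + (2/3)*sqrt(13). At the order-2 pole a set g(ξ) = (ξ - a)^2*(rational part) = [-22*ξ/3 - 15/29] / (ξ - a')^2.
Order-2 pole: residue = g'(a); g'(-4/3 - (2/3)*sqrt(13)) = (7251/156832)*sqrt(13), so the residue is (7251/156832)*sqrt(13).
The branch terms are analytic at -4/3 + (2/3)*sqrt(13) and contribute nothing to the residue; only the rational part matters.
The factor ξ**2 + 8*ξ/3 - 4 splits as (ξ - a)(ξ - a') with a = -4/3 + (2/3)*sqrt(13), a' = -4/3 - (2/3)*sqrt(13). At the order-2 pole a set g(ξ) = (ξ - a)^2*(rational part) = [-22*ξ/3 - 15/29] / (ξ - a')^2.
Order-2 pole: residue = g'(a); g'(-4/3 + (2/3)*sqrt(13)) = -(7251/156832)*sqrt(13), so the residue is -(7251/156832)*sqrt(13).
List the singular points by increasing real part (a conjugate pair: the negative imaginary part first).


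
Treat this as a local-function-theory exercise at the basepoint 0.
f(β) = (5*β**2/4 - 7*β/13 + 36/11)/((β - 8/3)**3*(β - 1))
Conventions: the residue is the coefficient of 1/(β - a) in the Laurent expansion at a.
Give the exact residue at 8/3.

At the order-3 pole 8/3 set g(β) = (β - (8/3))^3*f(β) = (5*β**2/4 - 7*β/13 + 36/11)/(β - 1).
Order-3 pole: residue = g''(a)/2; g''(8/3) = 61533/35750, so the residue is 61533/71500.

The residue is 61533/71500.


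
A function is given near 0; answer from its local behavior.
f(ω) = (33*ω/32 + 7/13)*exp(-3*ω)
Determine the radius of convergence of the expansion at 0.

The factor exp(-3*ω) is entire and contributes no finite singular point.
The polynomial part has no poles.
No finite singular points: the Taylor series at 0 converges everywhere.

The radius of convergence is infinite.


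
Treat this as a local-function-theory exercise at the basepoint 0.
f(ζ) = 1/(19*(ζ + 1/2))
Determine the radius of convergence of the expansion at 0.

Denominator factor (ζ + 1/2): pole of order 1 at -1/2, modulus 1/2.
The radius of convergence is the smallest modulus among the singular points: 1/2.

The radius of convergence is 1/2.


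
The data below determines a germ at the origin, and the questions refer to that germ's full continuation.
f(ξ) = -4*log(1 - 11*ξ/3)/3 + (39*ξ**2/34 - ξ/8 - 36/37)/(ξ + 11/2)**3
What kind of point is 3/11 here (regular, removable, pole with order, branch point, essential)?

The term (-4/3)*log(1 - ξ/(3/11)) has argument 1 - 3/11/(3/11) = 0 at 3/11: a logarithmic (infinitely-sheeted) branch point; the remaining terms are analytic or single-valued there.

The point is a logarithmic branch point.


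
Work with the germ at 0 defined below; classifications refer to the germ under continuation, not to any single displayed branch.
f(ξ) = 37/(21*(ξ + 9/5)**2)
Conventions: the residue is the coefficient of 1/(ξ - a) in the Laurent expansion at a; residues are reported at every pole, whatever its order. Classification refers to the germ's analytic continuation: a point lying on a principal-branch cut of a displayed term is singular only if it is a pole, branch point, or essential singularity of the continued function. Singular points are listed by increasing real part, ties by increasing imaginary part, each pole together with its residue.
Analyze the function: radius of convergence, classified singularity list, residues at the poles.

Radius of convergence at 0: 9/5.
At -9/5: a pole of order 2; residue 0.

Denominator factor (ξ + 9/5)^2: pole of order 2 at -9/5, modulus 9/5.
The radius of convergence is the smallest modulus among the singular points: 9/5.
At the order-2 pole -9/5 set g(ξ) = (ξ - (-9/5))^2*f(ξ) = 37/21.
Order-2 pole: residue = g'(a); g'(-9/5) = 0, so the residue is 0.


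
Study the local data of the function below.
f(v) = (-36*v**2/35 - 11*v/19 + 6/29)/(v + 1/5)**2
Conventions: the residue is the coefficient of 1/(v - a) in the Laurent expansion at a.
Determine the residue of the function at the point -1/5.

The residue is -557/3325.

At the order-2 pole -1/5 set g(v) = (v - (-1/5))^2*f(v) = -36*v**2/35 - 11*v/19 + 6/29.
Order-2 pole: residue = g'(a); g'(-1/5) = -557/3325, so the residue is -557/3325.


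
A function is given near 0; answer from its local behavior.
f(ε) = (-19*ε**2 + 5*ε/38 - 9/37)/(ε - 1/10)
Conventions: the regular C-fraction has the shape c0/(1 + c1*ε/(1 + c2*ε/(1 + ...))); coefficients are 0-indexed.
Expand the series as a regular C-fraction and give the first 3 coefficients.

The regular C-fraction coefficients are [90/37, -3235/342, -9734663/1106370].

Taylor coefficients (expand at 0): a_0 = 90/37, a_1 = 16175/703, a_2 = 295320/703.
c0 = a_0 = 90/37. Peel one level at a time: if S = 1 + c*ε/S' with S'(0) = 1, then c is the ε-coefficient of S and S' = c*ε/(S - 1).
S_1 = c0/f = 1 + (-3235/342)*ε + (-9734663/116964)*ε^2 + ...; c1 = -3235/342.
S_2 = c1*ε/(S_1 - 1) = 1 + (-9734663/1106370)*ε + ...; c2 = -9734663/1106370.


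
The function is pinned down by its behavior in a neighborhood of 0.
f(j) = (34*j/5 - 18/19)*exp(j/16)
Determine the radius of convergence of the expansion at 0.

The radius of convergence is infinite.

The factor exp(j/16) is entire and contributes no finite singular point.
The polynomial part has no poles.
No finite singular points: the Taylor series at 0 converges everywhere.


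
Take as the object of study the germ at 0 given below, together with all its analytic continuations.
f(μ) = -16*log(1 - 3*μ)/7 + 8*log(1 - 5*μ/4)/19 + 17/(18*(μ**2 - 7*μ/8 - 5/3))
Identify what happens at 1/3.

The term (-16/7)*log(1 - μ/(1/3)) has argument 1 - 1/3/(1/3) = 0 at 1/3: a logarithmic (infinitely-sheeted) branch point; the remaining terms are analytic or single-valued there.

The point is a logarithmic branch point.


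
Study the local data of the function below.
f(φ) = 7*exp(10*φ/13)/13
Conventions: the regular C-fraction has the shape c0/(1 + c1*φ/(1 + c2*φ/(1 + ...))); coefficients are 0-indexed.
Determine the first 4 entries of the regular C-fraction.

The regular C-fraction coefficients are [7/13, -10/13, 5/13, -5/39].

Taylor coefficients (expand at 0): a_0 = 7/13, a_1 = 70/169, a_2 = 350/2197, a_3 = 3500/85683.
c0 = a_0 = 7/13. Peel one level at a time: if S = 1 + c*φ/S' with S'(0) = 1, then c is the φ-coefficient of S and S' = c*φ/(S - 1).
S_1 = c0/f = 1 + (-10/13)*φ + (50/169)*φ^2 + ...; c1 = -10/13.
S_2 = c1*φ/(S_1 - 1) = 1 + (5/13)*φ + (25/507)*φ^2 + ...; c2 = 5/13.
S_3 = c2*φ/(S_2 - 1) = 1 + (-5/39)*φ + ...; c3 = -5/39.


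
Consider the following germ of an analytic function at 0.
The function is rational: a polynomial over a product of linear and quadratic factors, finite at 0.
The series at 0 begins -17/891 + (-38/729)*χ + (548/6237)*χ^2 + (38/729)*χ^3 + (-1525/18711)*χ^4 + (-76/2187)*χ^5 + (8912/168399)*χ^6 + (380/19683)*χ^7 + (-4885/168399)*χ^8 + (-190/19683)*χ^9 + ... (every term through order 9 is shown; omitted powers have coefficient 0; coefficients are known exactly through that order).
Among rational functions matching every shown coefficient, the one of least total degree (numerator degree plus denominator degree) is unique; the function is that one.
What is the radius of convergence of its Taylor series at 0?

No rational of total degree below 8 reproduces all 10 coefficients; solving the [2/6] Pade equations on them gives f(χ) = (13*χ**2/7 - 38*χ/27 - 17/33)/(χ**2 + 3)**3, whose expansion matches every shown term.
Denominator factor (χ**2 + 3)^3: discriminant -12, complex-conjugate roots (sqrt(3))*i and -(sqrt(3))*i; poles of order 3, moduli sqrt(3) and sqrt(3).
The radius of convergence is the smallest modulus among the singular points: sqrt(3).

The radius of convergence is sqrt(3).


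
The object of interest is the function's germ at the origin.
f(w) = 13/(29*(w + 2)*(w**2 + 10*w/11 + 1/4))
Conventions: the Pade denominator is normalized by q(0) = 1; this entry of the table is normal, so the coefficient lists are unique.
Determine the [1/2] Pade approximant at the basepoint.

The Pade approximant has numerator coefficients [26/29, -143/464]; denominator coefficients [1, 1335/352, 3095/704].

Taylor coefficients needed (expand at 0): a_0 = 26/29, a_1 = -1183/319, a_2 = 71045/7018, a_3 = -3410615/154396.
Write the denominator as Q(w) = 1 + q1*w + q2*w^2. Requiring Q*f - P = O(w^4) with deg P <= 1 kills the coefficients of w^2..w^3 in Q*f:
  w^2: a_2 + q1*a_1 + q2*a_0 = 0, i.e. 71045/7018 + (-1183/319)*q1 + (26/29)*q2 = 0.
  w^3: a_3 + q1*a_2 + q2*a_1 = 0, i.e. -3410615/154396 + (71045/7018)*q1 + (-1183/319)*q2 = 0.
Solving this linear system: q1 = 1335/352, q2 = 3095/704.
The numerator is Q*f truncated at degree 1: P0 = a_0 = 26/29; P1 = a_1 + q1*a_0 = -143/464.


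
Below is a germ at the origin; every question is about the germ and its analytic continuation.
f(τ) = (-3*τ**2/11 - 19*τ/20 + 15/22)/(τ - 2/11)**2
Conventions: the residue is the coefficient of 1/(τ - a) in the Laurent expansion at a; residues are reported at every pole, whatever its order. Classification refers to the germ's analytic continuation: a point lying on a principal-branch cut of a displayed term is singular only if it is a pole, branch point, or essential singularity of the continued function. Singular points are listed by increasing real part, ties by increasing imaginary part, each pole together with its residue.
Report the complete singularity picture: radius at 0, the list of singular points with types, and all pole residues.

Denominator factor (τ - 2/11)^2: pole of order 2 at 2/11, modulus 2/11.
The radius of convergence is the smallest modulus among the singular points: 2/11.
At the order-2 pole 2/11 set g(τ) = (τ - (2/11))^2*f(τ) = -3*τ**2/11 - 19*τ/20 + 15/22.
Order-2 pole: residue = g'(a); g'(2/11) = -2539/2420, so the residue is -2539/2420.

Radius of convergence at 0: 2/11.
At 2/11: a pole of order 2; residue -2539/2420.


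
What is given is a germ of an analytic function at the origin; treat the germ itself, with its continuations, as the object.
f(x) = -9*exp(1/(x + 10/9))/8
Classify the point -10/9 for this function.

The point is an essential singularity.

The exponent 1/(x - (-10/9)) has a pole at -10/9, so exp(1/(x - (-10/9))) takes every nonzero value near it: an essential singularity (not a pole of any order).


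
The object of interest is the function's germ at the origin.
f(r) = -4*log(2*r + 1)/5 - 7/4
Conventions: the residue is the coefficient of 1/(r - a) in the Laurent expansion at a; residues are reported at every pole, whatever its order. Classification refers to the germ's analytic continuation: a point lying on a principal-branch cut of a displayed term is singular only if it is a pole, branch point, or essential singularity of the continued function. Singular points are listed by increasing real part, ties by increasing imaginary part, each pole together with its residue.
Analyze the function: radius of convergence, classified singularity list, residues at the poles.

Branch term (-4/5)*log(1 - r/(-1/2)): its argument vanishes at r = -1/2, a logarithmic branch point, modulus 1/2.
The radius of convergence is the smallest modulus among the singular points: 1/2.

Radius of convergence at 0: 1/2.
At -1/2: a logarithmic branch point.


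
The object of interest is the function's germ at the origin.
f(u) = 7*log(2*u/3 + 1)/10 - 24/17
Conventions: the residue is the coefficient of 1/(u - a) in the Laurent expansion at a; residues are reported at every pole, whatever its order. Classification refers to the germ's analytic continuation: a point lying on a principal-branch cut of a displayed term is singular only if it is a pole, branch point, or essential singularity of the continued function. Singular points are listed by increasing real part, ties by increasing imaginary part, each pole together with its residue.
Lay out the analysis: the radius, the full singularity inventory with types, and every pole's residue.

Radius of convergence at 0: 3/2.
At -3/2: a logarithmic branch point.

Branch term (7/10)*log(1 - u/(-3/2)): its argument vanishes at u = -3/2, a logarithmic branch point, modulus 3/2.
The radius of convergence is the smallest modulus among the singular points: 3/2.


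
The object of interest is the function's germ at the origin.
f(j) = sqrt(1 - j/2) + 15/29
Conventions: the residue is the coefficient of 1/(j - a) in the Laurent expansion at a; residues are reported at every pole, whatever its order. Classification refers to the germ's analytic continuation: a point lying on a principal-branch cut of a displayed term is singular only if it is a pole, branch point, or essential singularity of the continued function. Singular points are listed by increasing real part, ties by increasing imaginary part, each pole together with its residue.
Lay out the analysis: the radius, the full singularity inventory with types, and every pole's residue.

Branch term (1)*sqrt(1 - j/(2)): its argument vanishes at j = 2, a square-root branch point, modulus 2.
The radius of convergence is the smallest modulus among the singular points: 2.

Radius of convergence at 0: 2.
At 2: an algebraic (square-root) branch point.


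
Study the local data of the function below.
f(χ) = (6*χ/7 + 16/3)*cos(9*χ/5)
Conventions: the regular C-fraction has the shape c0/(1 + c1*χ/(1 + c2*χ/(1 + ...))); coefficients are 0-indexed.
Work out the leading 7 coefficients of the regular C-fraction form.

The regular C-fraction coefficients are [16/3, -9/56, 14337/1400, -252/25, -70/531, -859/29736, 38552499/30065000].

Taylor coefficients (expand at 0): a_0 = 16/3, a_1 = 6/7, a_2 = -216/25, a_3 = -243/175, a_4 = 1458/625, a_5 = 6561/17500, a_6 = -19683/78125.
c0 = a_0 = 16/3. Peel one level at a time: if S = 1 + c*χ/S' with S'(0) = 1, then c is the χ-coefficient of S and S' = c*χ/(S - 1).
S_1 = c0/f = 1 + (-9/56)*χ + (129033/78400)*χ^2 + ...; c1 = -9/56.
S_2 = c1*χ/(S_1 - 1) = 1 + (14337/1400)*χ + (129033/1250)*χ^2 + ...; c2 = 14337/1400.
S_3 = c2*χ/(S_2 - 1) = 1 + (-252/25)*χ + (-392/295)*χ^2 + ...; c3 = -252/25.
S_4 = c3*χ/(S_3 - 1) = 1 + (-70/531)*χ + (-4295/1127844)*χ^2 + ...; c4 = -70/531.
S_5 = c4*χ/(S_4 - 1) = 1 + (-859/29736)*χ + (4283611/115640000)*χ^2 + ...; c5 = -859/29736.
S_6 = c5*χ/(S_5 - 1) = 1 + (38552499/30065000)*χ + ...; c6 = 38552499/30065000.


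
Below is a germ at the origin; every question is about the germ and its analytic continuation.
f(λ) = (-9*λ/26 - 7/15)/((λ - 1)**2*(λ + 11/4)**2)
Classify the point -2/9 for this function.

Denominator factors: λ + 11/4 = 91/36 at λ = -2/9; λ - 1 = -11/9 at λ = -2/9 — none vanishes.
So the germ continues analytically to -2/9.

The point is a regular point.


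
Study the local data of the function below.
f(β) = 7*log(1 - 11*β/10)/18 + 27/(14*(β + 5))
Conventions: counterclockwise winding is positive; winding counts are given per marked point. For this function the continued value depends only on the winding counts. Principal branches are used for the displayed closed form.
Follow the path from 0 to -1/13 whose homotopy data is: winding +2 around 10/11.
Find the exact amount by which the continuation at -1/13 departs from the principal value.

The rational part is single-valued and drops out of the difference; each branch term changes only by its own monodromy.
(7/18)*log(1 - β/(10/11)): each positive loop around 10/11 adds 2*pi*i to the log, so winding +2 contributes (7/18)*(2)*2*pi*i = (14/9)*pi*i.
Summing the contributions at β = -1/13 gives (14/9)*pi*i.

Continued minus principal equals (14/9)*pi*i.


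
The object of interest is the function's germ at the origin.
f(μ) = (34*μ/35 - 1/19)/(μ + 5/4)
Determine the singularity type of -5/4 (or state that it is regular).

The point is a pole of order 1.

The denominator factor μ + 5/4 vanishes at -5/4 and appears to the power 1; the numerator there equals -337/266, nonzero, and no other factor vanishes.
Hence a pole whose order is the multiplicity, 1.


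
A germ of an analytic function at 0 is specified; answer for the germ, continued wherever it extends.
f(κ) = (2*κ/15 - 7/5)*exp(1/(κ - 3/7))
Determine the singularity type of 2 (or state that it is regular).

The point is a regular point.

There is no denominator, hence no pole anywhere.
The essential point of exp(1/(κ - (3/7))) is 3/7, not 2.
So the germ continues analytically to 2.


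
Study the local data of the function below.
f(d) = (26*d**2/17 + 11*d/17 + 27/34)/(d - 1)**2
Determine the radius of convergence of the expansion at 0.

The radius of convergence is 1.

Denominator factor (d - 1)^2: pole of order 2 at 1, modulus 1.
The radius of convergence is the smallest modulus among the singular points: 1.


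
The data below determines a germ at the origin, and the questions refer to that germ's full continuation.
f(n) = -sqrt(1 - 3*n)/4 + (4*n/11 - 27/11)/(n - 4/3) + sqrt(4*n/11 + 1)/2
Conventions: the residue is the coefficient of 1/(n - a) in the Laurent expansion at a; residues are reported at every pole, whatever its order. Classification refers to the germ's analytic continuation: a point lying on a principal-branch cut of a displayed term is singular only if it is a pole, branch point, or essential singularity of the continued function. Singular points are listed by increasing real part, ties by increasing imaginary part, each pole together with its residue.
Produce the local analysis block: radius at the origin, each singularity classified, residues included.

Denominator factor (n - 4/3): pole of order 1 at 4/3, modulus 4/3.
Branch term (1/2)*sqrt(1 - n/(-11/4)): its argument vanishes at n = -11/4, a square-root branch point, modulus 11/4.
Branch term (-1/4)*sqrt(1 - n/(1/3)): its argument vanishes at n = 1/3, a square-root branch point, modulus 1/3.
The radius of convergence is the smallest modulus among the singular points: 1/3.
The branch terms are analytic at 4/3 and contribute nothing to the residue; only the rational part matters.
At the order-1 pole 4/3 set g(n) = (n - (4/3))*(rational part) = 4*n/11 - 27/11.
Simple pole: residue = g(a) at a = 4/3, which is -65/33.
List the singular points by increasing real part (a conjugate pair: the negative imaginary part first).

Radius of convergence at 0: 1/3.
At -11/4: an algebraic (square-root) branch point.
At 1/3: an algebraic (square-root) branch point.
At 4/3: a pole of order 1; residue -65/33.


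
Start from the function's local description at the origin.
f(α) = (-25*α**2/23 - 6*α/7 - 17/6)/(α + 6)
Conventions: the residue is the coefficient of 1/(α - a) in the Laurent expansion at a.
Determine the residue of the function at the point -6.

The residue is -35569/966.

At the order-1 pole -6 set g(α) = (α - (-6))*f(α) = -25*α**2/23 - 6*α/7 - 17/6.
Simple pole: residue = g(a) at a = -6, which is -35569/966.


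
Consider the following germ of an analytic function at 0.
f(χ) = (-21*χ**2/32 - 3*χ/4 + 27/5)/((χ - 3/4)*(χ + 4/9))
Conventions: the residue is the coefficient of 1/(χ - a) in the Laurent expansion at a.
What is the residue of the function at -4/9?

At the order-1 pole -4/9 set g(χ) = (χ - (-4/9))*f(χ) = (-21*χ**2/32 - 3*χ/4 + 27/5)/(χ - 3/4).
Simple pole: residue = g(a) at a = -4/9, which is -3026/645.

The residue is -3026/645.


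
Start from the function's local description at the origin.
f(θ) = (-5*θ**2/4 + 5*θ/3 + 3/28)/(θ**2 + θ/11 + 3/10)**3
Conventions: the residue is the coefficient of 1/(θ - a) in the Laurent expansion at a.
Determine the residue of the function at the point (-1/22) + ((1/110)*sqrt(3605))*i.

The residue is ((32243475/5247275054)*sqrt(3605))*i.

The factor θ**2 + θ/11 + 3/10 splits as (θ - a)(θ - a') with a = (-1/22) + ((1/110)*sqrt(3605))*i, a' = (-1/22) - ((1/110)*sqrt(3605))*i. At the order-3 pole a set g(θ) = (θ - a)^3*f(θ) = [-5*θ**2/4 + 5*θ/3 + 3/28] / (θ - a')^3.
Order-3 pole: residue = g''(a)/2; g''((-1/22) + ((1/110)*sqrt(3605))*i) = ((32243475/2623637527)*sqrt(3605))*i, so the residue is ((32243475/5247275054)*sqrt(3605))*i.


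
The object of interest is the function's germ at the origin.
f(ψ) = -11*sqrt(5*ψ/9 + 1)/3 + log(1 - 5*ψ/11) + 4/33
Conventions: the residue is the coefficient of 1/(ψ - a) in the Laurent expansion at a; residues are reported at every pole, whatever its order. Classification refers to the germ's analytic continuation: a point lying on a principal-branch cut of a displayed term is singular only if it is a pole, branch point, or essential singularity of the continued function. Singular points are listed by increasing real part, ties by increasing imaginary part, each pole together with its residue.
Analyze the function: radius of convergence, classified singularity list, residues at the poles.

Branch term (1)*log(1 - ψ/(11/5)): its argument vanishes at ψ = 11/5, a logarithmic branch point, modulus 11/5.
Branch term (-11/3)*sqrt(1 - ψ/(-9/5)): its argument vanishes at ψ = -9/5, a square-root branch point, modulus 9/5.
The radius of convergence is the smallest modulus among the singular points: 9/5.
List the singular points by increasing real part (a conjugate pair: the negative imaginary part first).

Radius of convergence at 0: 9/5.
At -9/5: an algebraic (square-root) branch point.
At 11/5: a logarithmic branch point.


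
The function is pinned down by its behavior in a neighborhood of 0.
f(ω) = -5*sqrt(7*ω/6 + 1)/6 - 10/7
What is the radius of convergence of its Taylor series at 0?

The radius of convergence is 6/7.

Branch term (-5/6)*sqrt(1 - ω/(-6/7)): its argument vanishes at ω = -6/7, a square-root branch point, modulus 6/7.
The radius of convergence is the smallest modulus among the singular points: 6/7.


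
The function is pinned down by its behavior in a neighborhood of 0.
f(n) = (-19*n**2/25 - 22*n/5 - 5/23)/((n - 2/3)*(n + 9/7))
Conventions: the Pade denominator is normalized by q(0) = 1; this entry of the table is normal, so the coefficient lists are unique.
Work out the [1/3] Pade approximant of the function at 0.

The Pade approximant has numerator coefficients [35/138, 361538047367/71041027590]; denominator coefficients [1, -922970069/1029580110, -23406581044/23165552475, 20214774538/115827762375].

Taylor coefficients needed (expand at 0): a_0 = 35/138, a_1 = 66031/12420, a_2 = 5613881/1117800, a_3 = 197779043/20120400, a_4 = 4693174577/362167200.
Write the denominator as Q(n) = 1 + q1*n + q2*n^2 + q3*n^3. Requiring Q*f - P = O(n^5) with deg P <= 1 kills the coefficients of n^2..n^4 in Q*f:
  n^2: a_2 + q1*a_1 + q2*a_0 = 0, i.e. 5613881/1117800 + (66031/12420)*q1 + (35/138)*q2 = 0.
  n^3: a_3 + q1*a_2 + q2*a_1 + q3*a_0 = 0, i.e. 197779043/20120400 + (5613881/1117800)*q1 + (66031/12420)*q2 + (35/138)*q3 = 0.
  n^4: a_4 + q1*a_3 + q2*a_2 + q3*a_1 = 0, i.e. 4693174577/362167200 + (197779043/20120400)*q1 + (5613881/1117800)*q2 + (66031/12420)*q3 = 0.
Solving this linear system: q1 = -922970069/1029580110, q2 = -23406581044/23165552475, q3 = 20214774538/115827762375.
The numerator is Q*f truncated at degree 1: P0 = a_0 = 35/138; P1 = a_1 + q1*a_0 = 361538047367/71041027590.


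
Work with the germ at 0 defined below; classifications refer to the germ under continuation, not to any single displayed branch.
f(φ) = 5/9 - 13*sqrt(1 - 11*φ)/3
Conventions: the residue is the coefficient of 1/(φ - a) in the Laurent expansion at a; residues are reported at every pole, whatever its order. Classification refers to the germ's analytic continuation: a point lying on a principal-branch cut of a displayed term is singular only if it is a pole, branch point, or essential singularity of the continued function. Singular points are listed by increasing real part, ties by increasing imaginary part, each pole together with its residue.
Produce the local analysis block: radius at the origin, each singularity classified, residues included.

Radius of convergence at 0: 1/11.
At 1/11: an algebraic (square-root) branch point.

Branch term (-13/3)*sqrt(1 - φ/(1/11)): its argument vanishes at φ = 1/11, a square-root branch point, modulus 1/11.
The radius of convergence is the smallest modulus among the singular points: 1/11.


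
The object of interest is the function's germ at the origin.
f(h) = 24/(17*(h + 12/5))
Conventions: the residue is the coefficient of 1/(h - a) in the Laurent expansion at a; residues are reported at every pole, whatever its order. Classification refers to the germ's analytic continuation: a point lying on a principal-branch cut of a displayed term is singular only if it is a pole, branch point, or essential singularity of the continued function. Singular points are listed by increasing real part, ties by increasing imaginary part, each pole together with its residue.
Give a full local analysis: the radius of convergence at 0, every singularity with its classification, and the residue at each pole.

Radius of convergence at 0: 12/5.
At -12/5: a pole of order 1; residue 24/17.

Denominator factor (h + 12/5): pole of order 1 at -12/5, modulus 12/5.
The radius of convergence is the smallest modulus among the singular points: 12/5.
At the order-1 pole -12/5 set g(h) = (h - (-12/5))*f(h) = 24/17.
Simple pole: residue = g(a) at a = -12/5, which is 24/17.


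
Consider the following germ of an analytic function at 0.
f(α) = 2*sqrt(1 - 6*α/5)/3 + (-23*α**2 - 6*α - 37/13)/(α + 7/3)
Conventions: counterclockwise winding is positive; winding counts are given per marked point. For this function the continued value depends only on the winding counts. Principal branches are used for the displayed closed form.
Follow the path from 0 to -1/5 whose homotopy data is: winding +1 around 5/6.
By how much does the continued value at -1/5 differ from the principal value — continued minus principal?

The rational part is single-valued and drops out of the difference; each branch term changes only by its own monodromy.
(2/3)*sqrt(1 - α/(5/6)): winding +1 is odd, the square root flips sign, contributing -2*(2/3)*sqrt(1 - (-1/5)/(5/6)) = -2*(2/3)*sqrt(31/25) = -(4/15)*sqrt(31).
Summing the contributions at α = -1/5 gives -(4/15)*sqrt(31).

Continued minus principal equals -(4/15)*sqrt(31).


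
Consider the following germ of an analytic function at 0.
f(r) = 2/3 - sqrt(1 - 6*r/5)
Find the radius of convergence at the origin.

The radius of convergence is 5/6.

Branch term (-1)*sqrt(1 - r/(5/6)): its argument vanishes at r = 5/6, a square-root branch point, modulus 5/6.
The radius of convergence is the smallest modulus among the singular points: 5/6.


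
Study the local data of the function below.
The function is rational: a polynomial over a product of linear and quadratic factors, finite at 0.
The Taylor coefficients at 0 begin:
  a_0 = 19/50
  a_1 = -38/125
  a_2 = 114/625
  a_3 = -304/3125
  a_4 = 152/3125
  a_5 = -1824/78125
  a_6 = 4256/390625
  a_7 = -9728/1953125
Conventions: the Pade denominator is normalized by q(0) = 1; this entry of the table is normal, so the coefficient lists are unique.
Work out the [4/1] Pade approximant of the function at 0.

The Pade approximant has numerator coefficients [19/50, -76/625, 114/3125, -152/15625, 152/78125]; denominator coefficients [1, 12/25].

Taylor coefficients needed (read off): a_0 = 19/50, a_1 = -38/125, a_2 = 114/625, a_3 = -304/3125, a_4 = 152/3125, a_5 = -1824/78125.
Write the denominator as Q(β) = 1 + q1*β. Requiring Q*f - P = O(β^6) with deg P <= 4 kills the coefficients of β^5..β^5 in Q*f:
  β^5: a_5 + q1*a_4 = 0, i.e. -1824/78125 + (152/3125)*q1 = 0.
Solving this linear system: q1 = 12/25.
The numerator is Q*f truncated at degree 4: P0 = a_0 = 19/50; P1 = a_1 + q1*a_0 = -76/625; P2 = a_2 + q1*a_1 = 114/3125; P3 = a_3 + q1*a_2 = -152/15625; P4 = a_4 + q1*a_3 = 152/78125.


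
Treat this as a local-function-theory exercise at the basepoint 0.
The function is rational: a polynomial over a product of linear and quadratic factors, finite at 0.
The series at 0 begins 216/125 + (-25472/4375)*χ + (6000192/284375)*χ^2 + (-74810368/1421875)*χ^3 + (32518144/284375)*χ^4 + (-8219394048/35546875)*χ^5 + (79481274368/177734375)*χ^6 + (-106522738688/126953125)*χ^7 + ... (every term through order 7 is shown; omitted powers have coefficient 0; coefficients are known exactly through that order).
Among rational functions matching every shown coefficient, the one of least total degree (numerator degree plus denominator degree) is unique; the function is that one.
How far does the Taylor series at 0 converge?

The radius of convergence is 5/8.

No rational of total degree below 4 reproduces all 8 coefficients; solving the [2/2] Pade equations on them gives f(χ) = (35*χ**2/13 - 4*χ/35 + 27/40)/(χ + 5/8)**2, whose expansion matches every shown term.
Denominator factor (χ + 5/8)^2: pole of order 2 at -5/8, modulus 5/8.
The radius of convergence is the smallest modulus among the singular points: 5/8.
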